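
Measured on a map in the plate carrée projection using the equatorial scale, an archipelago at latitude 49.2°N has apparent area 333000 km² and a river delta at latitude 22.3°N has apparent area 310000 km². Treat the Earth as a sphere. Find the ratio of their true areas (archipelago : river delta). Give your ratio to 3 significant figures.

On the plate carrée, areal scale = h·k = 1 × sec φ, so true area = apparent × cos φ.
True area of archipelago: 333000 × cos(49.2°) = 333000 × 0.6534 = 217600 km².
True area of river delta: 310000 × cos(22.3°) = 310000 × 0.9252 = 286800 km².
Ratio = 217600 / 286800 ≈ 0.759.

0.759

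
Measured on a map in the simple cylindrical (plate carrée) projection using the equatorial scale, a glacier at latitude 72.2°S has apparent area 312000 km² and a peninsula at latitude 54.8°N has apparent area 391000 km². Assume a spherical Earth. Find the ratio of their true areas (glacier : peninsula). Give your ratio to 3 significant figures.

0.423

On the plate carrée, areal scale = h·k = 1 × sec φ, so true area = apparent × cos φ.
True area of glacier: 312000 × cos(72.2°) = 312000 × 0.3057 = 95380 km².
True area of peninsula: 391000 × cos(54.8°) = 391000 × 0.5764 = 225400 km².
Ratio = 95380 / 225400 ≈ 0.423.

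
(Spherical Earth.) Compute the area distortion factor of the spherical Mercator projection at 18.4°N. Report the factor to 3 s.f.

1.11

The Mercator projection is conformal; its linear scale factor is the same in every direction and equals sec φ = 1/cos φ.
Areal scale = k² = sec²φ = 1/cos²(18.4°) = 1/0.9489² = 1.111.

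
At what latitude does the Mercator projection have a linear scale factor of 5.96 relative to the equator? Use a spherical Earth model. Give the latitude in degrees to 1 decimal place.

Mercator scale is k = sec φ = 1/cos φ.
1/cos φ = 5.96  ⇒  cos φ = 0.1678  ⇒  φ = arccos(0.1678) ≈ 80.3°.

80.3°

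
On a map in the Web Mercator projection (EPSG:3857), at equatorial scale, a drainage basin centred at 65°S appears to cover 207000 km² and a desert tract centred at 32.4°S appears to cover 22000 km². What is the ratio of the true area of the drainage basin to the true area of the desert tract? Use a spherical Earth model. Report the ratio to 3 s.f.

2.36

On Mercator the areal scale is sec²φ, so true area = apparent × cos²φ.
True area of drainage basin: 207000 × cos²(65°) = 207000 × 0.1786 = 36970 km².
True area of desert tract: 22000 × cos²(32.4°) = 22000 × 0.7129 = 15680 km².
Ratio = 36970 / 15680 ≈ 2.36.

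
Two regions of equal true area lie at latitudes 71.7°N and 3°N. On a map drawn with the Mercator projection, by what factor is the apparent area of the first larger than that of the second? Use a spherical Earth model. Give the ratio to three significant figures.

Mercator is conformal with k = sec φ, so areal scale = k² = sec²φ.
At 71.7°: sec²(71.7°) = 1/0.3140² = 10.14.
At 3°: sec²(3°) = 1/0.9986² = 1.003.
Ratio = 10.14/1.003 = cos²(3°)/cos²(71.7°) ≈ 10.1.

10.1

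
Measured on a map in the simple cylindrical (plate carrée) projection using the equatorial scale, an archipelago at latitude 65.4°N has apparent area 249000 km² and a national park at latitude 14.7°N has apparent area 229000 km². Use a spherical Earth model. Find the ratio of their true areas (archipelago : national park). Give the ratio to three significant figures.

0.468

Plate carrée has h = 1 and k = sec φ, giving areal scale sec φ; true area = (apparent area) · cos φ.
True area of archipelago: 249000 × cos(65.4°) = 249000 × 0.4163 = 103700 km².
True area of national park: 229000 × cos(14.7°) = 229000 × 0.9673 = 221500 km².
Ratio = 103700 / 221500 ≈ 0.468.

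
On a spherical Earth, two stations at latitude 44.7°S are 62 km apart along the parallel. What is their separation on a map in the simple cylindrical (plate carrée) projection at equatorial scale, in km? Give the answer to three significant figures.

87.2 km

For the equirectangular projection with φ₀ = 0 (plate carrée), h = 1 along meridians and k = sec φ along parallels.
Along the parallel, k = sec 44.7° = 1/0.7108 = 1.407.
Map distance = 62 × 1.407 ≈ 87.2 km.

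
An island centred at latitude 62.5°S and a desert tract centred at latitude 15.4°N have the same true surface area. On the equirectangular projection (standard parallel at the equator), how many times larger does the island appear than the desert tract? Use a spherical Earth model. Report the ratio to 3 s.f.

2.09

For the equirectangular projection with φ₀ = 0 (plate carrée), h = 1 along meridians and k = sec φ along parallels.
Areal scale at 62.5°: h·k = 1.000 × 2.166 = 2.166.
Areal scale at 15.4°: h·k = 1.000 × 1.037 = 1.037.
Ratio = 2.166/1.037 ≈ 2.09.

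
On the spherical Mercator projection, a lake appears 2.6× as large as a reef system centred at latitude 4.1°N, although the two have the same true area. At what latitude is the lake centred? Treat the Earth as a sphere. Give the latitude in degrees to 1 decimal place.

On Mercator, (apparent₁)/(apparent₂) = sec²φ₁ / sec²φ₂ when true areas are equal.
cos²φ₂ / cos²φ₁ = 2.6  ⇒  cos φ₁ = cos 4.1° / √2.6 = 0.9974/1.612 = 0.6186.
φ₁ = arccos(0.6186) ≈ 51.8°.

51.8°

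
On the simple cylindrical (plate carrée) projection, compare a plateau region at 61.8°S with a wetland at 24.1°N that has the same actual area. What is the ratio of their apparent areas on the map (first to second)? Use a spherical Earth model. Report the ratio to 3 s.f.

Plate carrée maps x = Rλ, y = Rφ. The meridian scale is h = 1 and the parallel scale is k = 1/cos φ = sec φ.
Areal scale at 61.8°: h·k = 1.000 × 2.116 = 2.116.
Areal scale at 24.1°: h·k = 1.000 × 1.095 = 1.095.
Ratio = 2.116/1.095 ≈ 1.93.

1.93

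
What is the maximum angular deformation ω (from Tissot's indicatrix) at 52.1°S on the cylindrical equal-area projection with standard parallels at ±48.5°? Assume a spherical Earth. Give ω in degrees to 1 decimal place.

8.7°

A cylindrical equal-area projection with standard parallel φ₀ has meridian scale h = cos φ / cos φ₀ and parallel scale k = cos φ₀ / cos φ (so areas are preserved, h·k = 1).
At 52.1°: h = 0.9271, k = 1.079; principal scales a = 1.079, b = 0.9271.
sin(ω/2) = (a − b)/(a + b) = 0.1516/2.006 = 0.07560, so ω = 2 arcsin(0.07560) ≈ 8.7°.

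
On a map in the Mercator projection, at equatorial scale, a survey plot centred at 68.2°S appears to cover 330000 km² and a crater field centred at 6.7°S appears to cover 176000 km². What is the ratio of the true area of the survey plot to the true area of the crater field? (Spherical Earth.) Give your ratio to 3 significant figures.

0.262

On Mercator the areal scale is sec²φ, so true area = apparent × cos²φ.
True area of survey plot: 330000 × cos²(68.2°) = 330000 × 0.1379 = 45510 km².
True area of crater field: 176000 × cos²(6.7°) = 176000 × 0.9864 = 173600 km².
Ratio = 45510 / 173600 ≈ 0.262.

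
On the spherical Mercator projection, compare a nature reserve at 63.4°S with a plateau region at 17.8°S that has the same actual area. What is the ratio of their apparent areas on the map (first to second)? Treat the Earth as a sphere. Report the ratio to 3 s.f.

On Mercator, area is exaggerated by sec²φ = 1/cos²φ.
At 63.4°: sec²(63.4°) = 1/0.4478² = 4.988.
At 17.8°: sec²(17.8°) = 1/0.9521² = 1.103.
Ratio = 4.988/1.103 = cos²(17.8°)/cos²(63.4°) ≈ 4.52.

4.52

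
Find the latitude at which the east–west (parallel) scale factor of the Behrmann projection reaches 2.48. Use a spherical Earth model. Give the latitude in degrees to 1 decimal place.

69.6°

Behrmann is a cylindrical equal-area projection with standard parallels at ±30°. For cylindrical equal-area with standard parallel φ₀, h = cos φ / cos φ₀ and k = cos φ₀ / cos φ, so h·k = 1.
k = cos φ₀ / cos φ = 2.48  ⇒  cos φ = cos 30° / 2.48 = 0.3492.
φ = arccos(0.3492) ≈ 69.6°.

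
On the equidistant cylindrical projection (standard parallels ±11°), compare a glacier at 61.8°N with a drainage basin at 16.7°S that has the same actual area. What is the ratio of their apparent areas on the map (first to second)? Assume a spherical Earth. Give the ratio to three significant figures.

The equidistant cylindrical projection with φ₀ = 11° has h = 1 (meridians true) and k = cos φ₀ / cos φ along parallels.
Areal scale at 61.8°: h·k = 1.000 × 2.077 = 2.077.
Areal scale at 16.7°: h·k = 1.000 × 1.025 = 1.025.
Ratio = 2.077/1.025 ≈ 2.03.

2.03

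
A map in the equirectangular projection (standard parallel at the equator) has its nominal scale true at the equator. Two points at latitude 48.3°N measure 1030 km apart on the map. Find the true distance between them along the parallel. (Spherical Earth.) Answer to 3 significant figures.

In the plate carrée (x = Rλ, y = Rφ), meridians are true-scale (h = 1) and parallels are stretched by k = sec φ.
Along the parallel at 48.3°, map distances are exaggerated by k = sec 48.3° = 1.503.
True distance = 1030 / 1.503 = 1030 × cos 48.3° ≈ 685 km.

685 km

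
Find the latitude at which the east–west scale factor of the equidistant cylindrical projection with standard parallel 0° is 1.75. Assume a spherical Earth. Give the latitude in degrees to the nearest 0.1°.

55.2°

Plate carrée: h = 1, k = sec φ along parallels.
sec φ = 1.75  ⇒  cos φ = 0.5714  ⇒  φ ≈ 55.2°.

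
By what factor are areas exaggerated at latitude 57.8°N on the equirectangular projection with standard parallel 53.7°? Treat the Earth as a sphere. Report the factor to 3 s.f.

1.11

The equidistant cylindrical projection with φ₀ = 53.7° has h = 1 (meridians true) and k = cos φ₀ / cos φ along parallels.
Areal scale = h·k = 1 × cos φ₀ / cos φ; at 57.8°, h = 1.000, k = 1.111, so h·k = 1.111.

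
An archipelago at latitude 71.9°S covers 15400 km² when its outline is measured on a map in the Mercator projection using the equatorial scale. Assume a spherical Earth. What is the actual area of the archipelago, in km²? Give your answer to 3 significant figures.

1490 km²

The Mercator projection is conformal; its linear scale factor is the same in every direction and equals sec φ = 1/cos φ.
Areal scale = k² = sec²φ = 1/cos²(71.9°) = 1/0.3107² = 10.36.
True area = apparent / (areal scale) = 15400 / 10.36 ≈ 1490 km².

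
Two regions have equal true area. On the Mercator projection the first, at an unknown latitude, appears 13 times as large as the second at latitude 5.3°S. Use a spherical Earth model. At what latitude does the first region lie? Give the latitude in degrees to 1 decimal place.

74.0°

For equal true areas on Mercator, apparent areas scale as sec²φ, so the ratio is cos²φ₂ / cos²φ₁.
cos²φ₂ / cos²φ₁ = 13  ⇒  cos φ₁ = cos 5.3° / √13 = 0.9957/3.606 = 0.2762.
φ₁ = arccos(0.2762) ≈ 74.0°.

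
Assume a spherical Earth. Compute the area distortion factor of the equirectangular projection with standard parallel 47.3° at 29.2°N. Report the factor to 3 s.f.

The equidistant cylindrical projection with φ₀ = 47.3° has h = 1 (meridians true) and k = cos φ₀ / cos φ along parallels.
Areal scale = h·k = 1 × cos φ₀ / cos φ; at 29.2°, h = 1.000, k = 0.7769, so h·k = 0.7769.

0.777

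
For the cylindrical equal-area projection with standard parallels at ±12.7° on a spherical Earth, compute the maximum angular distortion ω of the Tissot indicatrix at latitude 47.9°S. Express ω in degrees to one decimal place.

42.0°

Cylindrical equal-area (φ₀ = 12.7°): h = cos φ / cos 12.7° along meridians, k = cos 12.7° / cos φ along parallels; h·k = 1.
At 47.9°: h = 0.6872, k = 1.455; principal scales a = 1.455, b = 0.6872.
sin(ω/2) = (a − b)/(a + b) = 0.7679/2.142 = 0.3584, so ω = 2 arcsin(0.3584) ≈ 42.0°.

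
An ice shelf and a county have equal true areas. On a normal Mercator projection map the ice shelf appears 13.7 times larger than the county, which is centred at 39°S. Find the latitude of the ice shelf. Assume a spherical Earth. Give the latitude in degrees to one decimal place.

77.9°

For equal true areas on Mercator, apparent areas scale as sec²φ, so the ratio is cos²φ₂ / cos²φ₁.
cos²φ₂ / cos²φ₁ = 13.7  ⇒  cos φ₁ = cos 39° / √13.7 = 0.7771/3.701 = 0.2100.
φ₁ = arccos(0.2100) ≈ 77.9°.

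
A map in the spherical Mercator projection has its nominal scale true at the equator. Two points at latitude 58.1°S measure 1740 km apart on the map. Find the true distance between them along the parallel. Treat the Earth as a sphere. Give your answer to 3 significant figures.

919 km

Mercator is conformal, so the point scale is isotropic: h = k = sec φ = 1/cos φ.
Along the parallel at 58.1°, map distances are exaggerated by k = sec 58.1° = 1.892.
True distance = 1740 / 1.892 = 1740 × cos 58.1° ≈ 919 km.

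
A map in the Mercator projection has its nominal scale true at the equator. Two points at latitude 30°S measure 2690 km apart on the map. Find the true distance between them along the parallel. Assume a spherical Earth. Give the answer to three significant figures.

For Mercator, h = k = sec φ (a conformal cylindrical projection has a single point scale, 1/cos φ).
Along the parallel at 30°, map distances are exaggerated by k = sec 30° = 1.155.
True distance = 2690 / 1.155 = 2690 × cos 30° ≈ 2330 km.

2330 km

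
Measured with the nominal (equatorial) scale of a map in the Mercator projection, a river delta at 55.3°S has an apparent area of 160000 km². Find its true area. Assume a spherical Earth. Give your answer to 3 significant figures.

51900 km²

Mercator is conformal, so the point scale is isotropic: h = k = sec φ = 1/cos φ.
Areal scale = k² = sec²φ = 1/cos²(55.3°) = 1/0.5693² = 3.086.
True area = apparent / (areal scale) = 160000 / 3.086 ≈ 51900 km².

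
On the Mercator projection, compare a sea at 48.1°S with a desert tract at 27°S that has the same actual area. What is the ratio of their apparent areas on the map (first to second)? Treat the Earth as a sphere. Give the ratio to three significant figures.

1.78

Mercator areal scale is sec²φ.
At 48.1°: sec²(48.1°) = 1/0.6678² = 2.242.
At 27°: sec²(27°) = 1/0.8910² = 1.260.
Ratio = 2.242/1.260 = cos²(27°)/cos²(48.1°) ≈ 1.78.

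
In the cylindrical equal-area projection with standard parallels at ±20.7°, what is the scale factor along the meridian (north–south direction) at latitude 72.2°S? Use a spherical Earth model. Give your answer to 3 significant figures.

Cylindrical equal-area (φ₀ = 20.7°): h = cos φ / cos 20.7° along meridians, k = cos 20.7° / cos φ along parallels; h·k = 1.
h = cos 72.2° / cos 20.7° = 0.3057/0.9354 = 0.3268.

0.327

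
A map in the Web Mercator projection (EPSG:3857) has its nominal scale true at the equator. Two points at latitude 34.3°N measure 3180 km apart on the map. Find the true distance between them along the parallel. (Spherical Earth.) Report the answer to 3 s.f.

Mercator is conformal, so the point scale is isotropic: h = k = sec φ = 1/cos φ.
Along the parallel at 34.3°, map distances are exaggerated by k = sec 34.3° = 1.211.
True distance = 3180 / 1.211 = 3180 × cos 34.3° ≈ 2630 km.

2630 km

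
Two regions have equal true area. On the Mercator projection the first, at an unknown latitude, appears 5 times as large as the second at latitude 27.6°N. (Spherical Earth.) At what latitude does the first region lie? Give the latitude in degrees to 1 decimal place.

66.7°

On Mercator, (apparent₁)/(apparent₂) = sec²φ₁ / sec²φ₂ when true areas are equal.
cos²φ₂ / cos²φ₁ = 5  ⇒  cos φ₁ = cos 27.6° / √5 = 0.8862/2.236 = 0.3963.
φ₁ = arccos(0.3963) ≈ 66.7°.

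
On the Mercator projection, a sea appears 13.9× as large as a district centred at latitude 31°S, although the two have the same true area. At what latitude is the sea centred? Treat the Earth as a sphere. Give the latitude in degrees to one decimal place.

For equal true areas on Mercator, apparent areas scale as sec²φ, so the ratio is cos²φ₂ / cos²φ₁.
cos²φ₂ / cos²φ₁ = 13.9  ⇒  cos φ₁ = cos 31° / √13.9 = 0.8572/3.728 = 0.2299.
φ₁ = arccos(0.2299) ≈ 76.7°.

76.7°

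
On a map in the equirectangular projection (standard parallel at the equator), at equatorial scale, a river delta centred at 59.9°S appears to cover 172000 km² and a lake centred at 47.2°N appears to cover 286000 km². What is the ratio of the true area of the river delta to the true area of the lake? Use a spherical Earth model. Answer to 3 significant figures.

On the plate carrée, areal scale = h·k = 1 × sec φ, so true area = apparent × cos φ.
True area of river delta: 172000 × cos(59.9°) = 172000 × 0.5015 = 86260 km².
True area of lake: 286000 × cos(47.2°) = 286000 × 0.6794 = 194300 km².
Ratio = 86260 / 194300 ≈ 0.444.

0.444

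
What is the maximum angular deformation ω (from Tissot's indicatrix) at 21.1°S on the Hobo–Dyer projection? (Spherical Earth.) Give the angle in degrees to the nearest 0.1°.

18.5°

Hobo–Dyer is a cylindrical equal-area projection with standard parallels at ±37.5°. A cylindrical equal-area projection with standard parallel φ₀ has meridian scale h = cos φ / cos φ₀ and parallel scale k = cos φ₀ / cos φ (so areas are preserved, h·k = 1).
At 21.1°: h = 1.176, k = 0.8504; principal scales a = 1.176, b = 0.8504.
sin(ω/2) = (a − b)/(a + b) = 0.3256/2.026 = 0.1607, so ω = 2 arcsin(0.1607) ≈ 18.5°.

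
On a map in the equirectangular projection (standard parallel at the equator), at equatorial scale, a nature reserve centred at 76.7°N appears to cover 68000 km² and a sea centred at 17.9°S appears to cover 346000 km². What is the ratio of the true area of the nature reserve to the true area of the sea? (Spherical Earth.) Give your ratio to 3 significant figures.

Plate carrée has h = 1 and k = sec φ, giving areal scale sec φ; true area = (apparent area) · cos φ.
True area of nature reserve: 68000 × cos(76.7°) = 68000 × 0.2300 = 15640 km².
True area of sea: 346000 × cos(17.9°) = 346000 × 0.9516 = 329300 km².
Ratio = 15640 / 329300 ≈ 0.0475.

0.0475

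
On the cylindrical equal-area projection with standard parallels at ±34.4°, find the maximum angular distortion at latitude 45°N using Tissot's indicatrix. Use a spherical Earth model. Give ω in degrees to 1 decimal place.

Cylindrical equal-area (φ₀ = 34.4°): h = cos φ / cos 34.4° along meridians, k = cos 34.4° / cos φ along parallels; h·k = 1.
At 45°: h = 0.8570, k = 1.167; principal scales a = 1.167, b = 0.8570.
sin(ω/2) = (a − b)/(a + b) = 0.3099/2.024 = 0.1531, so ω = 2 arcsin(0.1531) ≈ 17.6°.

17.6°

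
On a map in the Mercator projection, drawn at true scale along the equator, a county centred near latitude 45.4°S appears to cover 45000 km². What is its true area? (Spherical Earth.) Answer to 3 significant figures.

The Mercator projection is conformal; its linear scale factor is the same in every direction and equals sec φ = 1/cos φ.
Areal scale = k² = sec²φ = 1/cos²(45.4°) = 1/0.7022² = 2.028.
True area = apparent / (areal scale) = 45000 / 2.028 ≈ 22200 km².

22200 km²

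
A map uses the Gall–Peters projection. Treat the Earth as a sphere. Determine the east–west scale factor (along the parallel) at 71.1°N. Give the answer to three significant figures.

Gall–Peters is a cylindrical equal-area projection with standard parallels at ±45°. Cylindrical equal-area (φ₀ = 45°): h = cos φ / cos 45° along meridians, k = cos 45° / cos φ along parallels; h·k = 1.
k = cos 45° / cos 71.1° = 0.7071/0.3239 = 2.183.

2.18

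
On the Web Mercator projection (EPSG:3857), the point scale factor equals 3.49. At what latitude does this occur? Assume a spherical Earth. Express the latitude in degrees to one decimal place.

73.3°

Mercator scale is k = sec φ = 1/cos φ.
1/cos φ = 3.49  ⇒  cos φ = 0.2865  ⇒  φ = arccos(0.2865) ≈ 73.3°.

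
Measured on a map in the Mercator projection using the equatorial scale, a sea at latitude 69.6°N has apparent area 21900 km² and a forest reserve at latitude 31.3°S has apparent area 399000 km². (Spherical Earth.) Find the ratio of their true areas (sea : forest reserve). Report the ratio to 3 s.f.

0.00913

Mercator's areal exaggeration is sec²φ; hence true area = (apparent area) · cos²φ.
True area of sea: 21900 × cos²(69.6°) = 21900 × 0.1215 = 2661 km².
True area of forest reserve: 399000 × cos²(31.3°) = 399000 × 0.7301 = 291300 km².
Ratio = 2661 / 291300 ≈ 0.00913.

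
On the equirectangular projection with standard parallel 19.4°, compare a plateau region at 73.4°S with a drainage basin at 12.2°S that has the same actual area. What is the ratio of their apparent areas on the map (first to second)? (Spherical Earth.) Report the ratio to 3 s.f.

The equidistant cylindrical projection with φ₀ = 19.4° has h = 1 (meridians true) and k = cos φ₀ / cos φ along parallels.
Areal scale at 73.4°: h·k = 1.000 × 3.302 = 3.302.
Areal scale at 12.2°: h·k = 1.000 × 0.9650 = 0.9650.
Ratio = 3.302/0.9650 ≈ 3.42.

3.42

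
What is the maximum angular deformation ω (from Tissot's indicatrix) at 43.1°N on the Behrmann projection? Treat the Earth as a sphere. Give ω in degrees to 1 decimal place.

The Behrmann projection is cylindrical equal-area with φ₀ = 30°. A cylindrical equal-area projection with standard parallel φ₀ has meridian scale h = cos φ / cos φ₀ and parallel scale k = cos φ₀ / cos φ (so areas are preserved, h·k = 1).
At 43.1°: h = 0.8431, k = 1.186; principal scales a = 1.186, b = 0.8431.
sin(ω/2) = (a − b)/(a + b) = 0.3430/2.029 = 0.1690, so ω = 2 arcsin(0.1690) ≈ 19.5°.

19.5°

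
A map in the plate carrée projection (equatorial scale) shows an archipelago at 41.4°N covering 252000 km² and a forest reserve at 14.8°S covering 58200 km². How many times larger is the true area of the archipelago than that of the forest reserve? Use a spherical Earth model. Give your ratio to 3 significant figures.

3.36

Plate carrée has h = 1 and k = sec φ, giving areal scale sec φ; true area = (apparent area) · cos φ.
True area of archipelago: 252000 × cos(41.4°) = 252000 × 0.7501 = 189000 km².
True area of forest reserve: 58200 × cos(14.8°) = 58200 × 0.9668 = 56270 km².
Ratio = 189000 / 56270 ≈ 3.36.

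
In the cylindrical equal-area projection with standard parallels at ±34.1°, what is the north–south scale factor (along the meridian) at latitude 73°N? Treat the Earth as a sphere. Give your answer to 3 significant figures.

0.353

For cylindrical equal-area with standard parallel φ₀, h = cos φ / cos φ₀ and k = cos φ₀ / cos φ, so h·k = 1.
h = cos 73° / cos 34.1° = 0.2924/0.8281 = 0.3531.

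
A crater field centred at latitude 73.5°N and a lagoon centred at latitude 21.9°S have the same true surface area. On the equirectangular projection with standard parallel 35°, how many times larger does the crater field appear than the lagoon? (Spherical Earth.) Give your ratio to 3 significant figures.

3.27

In the equirectangular projection with standard parallel φ₀ = 35° (x = Rλ cos φ₀, y = Rφ), meridians are true-scale (h = 1) and the parallel scale is k = cos φ₀ / cos φ.
Areal scale at 73.5°: h·k = 1.000 × 2.884 = 2.884.
Areal scale at 21.9°: h·k = 1.000 × 0.8829 = 0.8829.
Ratio = 2.884/0.8829 ≈ 3.27.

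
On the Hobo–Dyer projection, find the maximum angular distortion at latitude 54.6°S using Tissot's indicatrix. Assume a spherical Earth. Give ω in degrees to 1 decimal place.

35.5°

Hobo–Dyer is a cylindrical equal-area projection with standard parallels at ±37.5°. For cylindrical equal-area with standard parallel φ₀, h = cos φ / cos φ₀ and k = cos φ₀ / cos φ, so h·k = 1.
At 54.6°: h = 0.7302, k = 1.370; principal scales a = 1.370, b = 0.7302.
sin(ω/2) = (a − b)/(a + b) = 0.6394/2.100 = 0.3045, so ω = 2 arcsin(0.3045) ≈ 35.5°.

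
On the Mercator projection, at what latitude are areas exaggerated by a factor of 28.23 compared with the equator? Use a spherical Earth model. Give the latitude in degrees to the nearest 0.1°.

79.2°

Mercator areal scale is sec²φ.
sec²φ = 28.23  ⇒  cos²φ = 0.03542  ⇒  cos φ = 0.1882.
φ = arccos(0.1882) ≈ 79.2°.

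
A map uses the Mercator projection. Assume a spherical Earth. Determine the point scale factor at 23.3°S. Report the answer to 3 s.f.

The Mercator projection is conformal; its linear scale factor is the same in every direction and equals sec φ = 1/cos φ.
k = 1/cos 23.3° = 1/0.9184 = 1.089.

1.09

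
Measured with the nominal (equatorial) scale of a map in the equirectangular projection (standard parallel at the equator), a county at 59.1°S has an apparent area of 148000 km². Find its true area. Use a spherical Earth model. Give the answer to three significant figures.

76000 km²

Plate carrée maps x = Rλ, y = Rφ. The meridian scale is h = 1 and the parallel scale is k = 1/cos φ = sec φ.
Areal scale = h·k = 1 × sec φ; at 59.1°, h = 1.000, k = 1.947, so h·k = 1.947.
True area = apparent / (areal scale) = 148000 / 1.947 ≈ 76000 km².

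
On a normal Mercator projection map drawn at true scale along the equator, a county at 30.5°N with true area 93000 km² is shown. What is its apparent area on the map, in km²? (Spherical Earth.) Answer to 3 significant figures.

125000 km²

Mercator is conformal, so the point scale is isotropic: h = k = sec φ = 1/cos φ.
Areal scale = k² = sec²φ = 1/cos²(30.5°) = 1/0.8616² = 1.347.
Apparent area = 93000 × 1.347 ≈ 125000 km².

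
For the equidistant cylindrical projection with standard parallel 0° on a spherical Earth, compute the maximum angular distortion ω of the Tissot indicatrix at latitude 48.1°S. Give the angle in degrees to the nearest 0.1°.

In the plate carrée (x = Rλ, y = Rφ), meridians are true-scale (h = 1) and parallels are stretched by k = sec φ.
At 48.1°: h = 1.000, k = 1.497; principal scales a = 1.497, b = 1.000.
sin(ω/2) = (a − b)/(a + b) = 0.4974/2.497 = 0.1992, so ω = 2 arcsin(0.1992) ≈ 23.0°.

23.0°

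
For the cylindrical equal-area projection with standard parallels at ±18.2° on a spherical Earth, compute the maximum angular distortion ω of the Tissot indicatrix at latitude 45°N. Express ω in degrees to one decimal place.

33.4°

A cylindrical equal-area projection with standard parallel φ₀ has meridian scale h = cos φ / cos φ₀ and parallel scale k = cos φ₀ / cos φ (so areas are preserved, h·k = 1).
At 45°: h = 0.7443, k = 1.343; principal scales a = 1.343, b = 0.7443.
sin(ω/2) = (a − b)/(a + b) = 0.5991/2.088 = 0.2870, so ω = 2 arcsin(0.2870) ≈ 33.4°.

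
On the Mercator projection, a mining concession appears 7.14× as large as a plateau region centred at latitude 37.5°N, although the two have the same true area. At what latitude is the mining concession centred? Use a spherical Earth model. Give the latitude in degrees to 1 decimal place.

Mercator areal scale is sec²φ, so apparent-area ratio = sec²φ₁ / sec²φ₂ = cos²φ₂ / cos²φ₁.
cos²φ₂ / cos²φ₁ = 7.14  ⇒  cos φ₁ = cos 37.5° / √7.14 = 0.7934/2.672 = 0.2969.
φ₁ = arccos(0.2969) ≈ 72.7°.

72.7°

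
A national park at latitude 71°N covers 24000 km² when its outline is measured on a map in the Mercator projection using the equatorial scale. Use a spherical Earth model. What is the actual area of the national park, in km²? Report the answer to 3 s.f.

Mercator is conformal, so the point scale is isotropic: h = k = sec φ = 1/cos φ.
Areal scale = k² = sec²φ = 1/cos²(71°) = 1/0.3256² = 9.434.
True area = apparent / (areal scale) = 24000 / 9.434 ≈ 2540 km².

2540 km²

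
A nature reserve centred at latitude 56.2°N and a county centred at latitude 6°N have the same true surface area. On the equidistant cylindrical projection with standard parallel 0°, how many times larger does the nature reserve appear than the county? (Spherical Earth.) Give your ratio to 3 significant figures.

1.79

For the equirectangular projection with φ₀ = 0 (plate carrée), h = 1 along meridians and k = sec φ along parallels.
Areal scale at 56.2°: h·k = 1.000 × 1.798 = 1.798.
Areal scale at 6°: h·k = 1.000 × 1.006 = 1.006.
Ratio = 1.798/1.006 ≈ 1.79.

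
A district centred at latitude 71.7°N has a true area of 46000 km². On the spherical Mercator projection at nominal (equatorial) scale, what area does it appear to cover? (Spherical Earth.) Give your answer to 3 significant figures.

467000 km²

For Mercator, h = k = sec φ (a conformal cylindrical projection has a single point scale, 1/cos φ).
Areal scale = k² = sec²φ = 1/cos²(71.7°) = 1/0.3140² = 10.14.
Apparent area = 46000 × 10.14 ≈ 467000 km².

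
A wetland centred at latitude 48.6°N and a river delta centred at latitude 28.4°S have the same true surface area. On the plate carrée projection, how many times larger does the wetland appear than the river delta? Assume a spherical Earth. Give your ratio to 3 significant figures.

In the plate carrée (x = Rλ, y = Rφ), meridians are true-scale (h = 1) and parallels are stretched by k = sec φ.
Areal scale at 48.6°: h·k = 1.000 × 1.512 = 1.512.
Areal scale at 28.4°: h·k = 1.000 × 1.137 = 1.137.
Ratio = 1.512/1.137 ≈ 1.33.

1.33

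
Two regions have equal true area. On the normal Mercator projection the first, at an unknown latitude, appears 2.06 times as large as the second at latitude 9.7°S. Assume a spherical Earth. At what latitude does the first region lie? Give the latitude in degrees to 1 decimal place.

Mercator areal scale is sec²φ, so apparent-area ratio = sec²φ₁ / sec²φ₂ = cos²φ₂ / cos²φ₁.
cos²φ₂ / cos²φ₁ = 2.06  ⇒  cos φ₁ = cos 9.7° / √2.06 = 0.9857/1.435 = 0.6868.
φ₁ = arccos(0.6868) ≈ 46.6°.

46.6°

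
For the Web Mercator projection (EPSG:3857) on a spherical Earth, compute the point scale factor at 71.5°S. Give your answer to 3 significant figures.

3.15

The Mercator projection is conformal; its linear scale factor is the same in every direction and equals sec φ = 1/cos φ.
k = 1/cos 71.5° = 1/0.3173 = 3.152.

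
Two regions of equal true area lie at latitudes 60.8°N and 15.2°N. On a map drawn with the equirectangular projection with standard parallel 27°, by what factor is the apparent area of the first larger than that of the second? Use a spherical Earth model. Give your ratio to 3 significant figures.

In the equirectangular projection with standard parallel φ₀ = 27° (x = Rλ cos φ₀, y = Rφ), meridians are true-scale (h = 1) and the parallel scale is k = cos φ₀ / cos φ.
Areal scale at 60.8°: h·k = 1.000 × 1.826 = 1.826.
Areal scale at 15.2°: h·k = 1.000 × 0.9233 = 0.9233.
Ratio = 1.826/0.9233 ≈ 1.98.

1.98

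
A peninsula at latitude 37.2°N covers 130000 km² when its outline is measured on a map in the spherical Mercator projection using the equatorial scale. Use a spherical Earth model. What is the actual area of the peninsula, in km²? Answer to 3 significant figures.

For Mercator, h = k = sec φ (a conformal cylindrical projection has a single point scale, 1/cos φ).
Areal scale = k² = sec²φ = 1/cos²(37.2°) = 1/0.7965² = 1.576.
True area = apparent / (areal scale) = 130000 / 1.576 ≈ 82500 km².

82500 km²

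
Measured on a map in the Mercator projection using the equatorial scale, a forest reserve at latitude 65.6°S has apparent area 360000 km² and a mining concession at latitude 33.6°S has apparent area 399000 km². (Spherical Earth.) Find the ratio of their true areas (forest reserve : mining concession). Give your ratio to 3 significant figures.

0.222

Mercator's areal exaggeration is sec²φ; hence true area = (apparent area) · cos²φ.
True area of forest reserve: 360000 × cos²(65.6°) = 360000 × 0.1707 = 61440 km².
True area of mining concession: 399000 × cos²(33.6°) = 399000 × 0.6938 = 276800 km².
Ratio = 61440 / 276800 ≈ 0.222.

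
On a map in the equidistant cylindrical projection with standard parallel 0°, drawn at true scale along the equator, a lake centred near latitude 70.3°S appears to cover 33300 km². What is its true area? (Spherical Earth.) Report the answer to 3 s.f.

For the equirectangular projection with φ₀ = 0 (plate carrée), h = 1 along meridians and k = sec φ along parallels.
Areal scale = h·k = 1 × sec φ; at 70.3°, h = 1.000, k = 2.967, so h·k = 2.967.
True area = apparent / (areal scale) = 33300 / 2.967 ≈ 11200 km².

11200 km²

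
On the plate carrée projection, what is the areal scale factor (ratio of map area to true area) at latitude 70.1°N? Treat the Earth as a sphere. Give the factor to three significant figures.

2.94

Plate carrée maps x = Rλ, y = Rφ. The meridian scale is h = 1 and the parallel scale is k = 1/cos φ = sec φ.
Areal scale = h·k = 1 × sec φ; at 70.1°, h = 1.000, k = 2.938, so h·k = 2.938.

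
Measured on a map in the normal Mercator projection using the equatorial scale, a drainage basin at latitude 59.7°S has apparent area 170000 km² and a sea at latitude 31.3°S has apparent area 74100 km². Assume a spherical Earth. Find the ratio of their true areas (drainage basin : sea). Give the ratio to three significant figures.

0.800

Mercator's areal exaggeration is sec²φ; hence true area = (apparent area) · cos²φ.
True area of drainage basin: 170000 × cos²(59.7°) = 170000 × 0.2545 = 43270 km².
True area of sea: 74100 × cos²(31.3°) = 74100 × 0.7301 = 54100 km².
Ratio = 43270 / 54100 ≈ 0.800.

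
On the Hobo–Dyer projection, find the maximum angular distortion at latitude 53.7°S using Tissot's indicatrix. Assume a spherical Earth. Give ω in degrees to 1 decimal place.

Hobo–Dyer is a cylindrical equal-area projection with standard parallels at ±37.5°. Cylindrical equal-area (φ₀ = 37.5°): h = cos φ / cos 37.5° along meridians, k = cos 37.5° / cos φ along parallels; h·k = 1.
At 53.7°: h = 0.7462, k = 1.340; principal scales a = 1.340, b = 0.7462.
sin(ω/2) = (a − b)/(a + b) = 0.5939/2.086 = 0.2847, so ω = 2 arcsin(0.2847) ≈ 33.1°.

33.1°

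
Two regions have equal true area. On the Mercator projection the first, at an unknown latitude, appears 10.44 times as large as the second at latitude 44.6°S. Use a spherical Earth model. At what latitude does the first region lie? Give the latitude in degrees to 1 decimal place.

77.3°

Mercator areal scale is sec²φ, so apparent-area ratio = sec²φ₁ / sec²φ₂ = cos²φ₂ / cos²φ₁.
cos²φ₂ / cos²φ₁ = 10.44  ⇒  cos φ₁ = cos 44.6° / √10.44 = 0.7120/3.231 = 0.2204.
φ₁ = arccos(0.2204) ≈ 77.3°.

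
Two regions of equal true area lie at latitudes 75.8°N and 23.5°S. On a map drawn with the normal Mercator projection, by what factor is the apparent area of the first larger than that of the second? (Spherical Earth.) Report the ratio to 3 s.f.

On Mercator, area is exaggerated by sec²φ = 1/cos²φ.
At 75.8°: sec²(75.8°) = 1/0.2453² = 16.62.
At 23.5°: sec²(23.5°) = 1/0.9171² = 1.189.
Ratio = 16.62/1.189 = cos²(23.5°)/cos²(75.8°) ≈ 14.0.

14.0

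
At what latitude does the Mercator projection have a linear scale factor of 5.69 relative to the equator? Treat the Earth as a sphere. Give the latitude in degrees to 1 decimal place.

Mercator scale is k = sec φ = 1/cos φ.
1/cos φ = 5.69  ⇒  cos φ = 0.1757  ⇒  φ = arccos(0.1757) ≈ 79.9°.

79.9°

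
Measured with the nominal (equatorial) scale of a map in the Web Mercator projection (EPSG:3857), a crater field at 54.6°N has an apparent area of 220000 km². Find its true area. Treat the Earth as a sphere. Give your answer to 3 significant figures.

73800 km²

Mercator is conformal, so the point scale is isotropic: h = k = sec φ = 1/cos φ.
Areal scale = k² = sec²φ = 1/cos²(54.6°) = 1/0.5793² = 2.980.
True area = apparent / (areal scale) = 220000 / 2.980 ≈ 73800 km².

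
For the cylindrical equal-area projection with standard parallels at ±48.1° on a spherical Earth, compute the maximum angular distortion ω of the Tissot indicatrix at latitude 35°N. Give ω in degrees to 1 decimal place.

Cylindrical equal-area (φ₀ = 48.1°): h = cos φ / cos 48.1° along meridians, k = cos 48.1° / cos φ along parallels; h·k = 1.
At 35°: h = 1.227, k = 0.8153; principal scales a = 1.227, b = 0.8153.
sin(ω/2) = (a − b)/(a + b) = 0.4113/2.042 = 0.2014, so ω = 2 arcsin(0.2014) ≈ 23.2°.

23.2°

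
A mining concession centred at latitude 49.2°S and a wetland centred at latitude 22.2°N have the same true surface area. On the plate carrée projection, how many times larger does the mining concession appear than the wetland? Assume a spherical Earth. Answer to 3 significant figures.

1.42

Plate carrée maps x = Rλ, y = Rφ. The meridian scale is h = 1 and the parallel scale is k = 1/cos φ = sec φ.
Areal scale at 49.2°: h·k = 1.000 × 1.530 = 1.530.
Areal scale at 22.2°: h·k = 1.000 × 1.080 = 1.080.
Ratio = 1.530/1.080 ≈ 1.42.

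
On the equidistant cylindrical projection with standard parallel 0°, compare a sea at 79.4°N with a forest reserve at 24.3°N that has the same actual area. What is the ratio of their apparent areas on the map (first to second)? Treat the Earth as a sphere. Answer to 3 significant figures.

For the equirectangular projection with φ₀ = 0 (plate carrée), h = 1 along meridians and k = sec φ along parallels.
Areal scale at 79.4°: h·k = 1.000 × 5.436 = 5.436.
Areal scale at 24.3°: h·k = 1.000 × 1.097 = 1.097.
Ratio = 5.436/1.097 ≈ 4.95.

4.95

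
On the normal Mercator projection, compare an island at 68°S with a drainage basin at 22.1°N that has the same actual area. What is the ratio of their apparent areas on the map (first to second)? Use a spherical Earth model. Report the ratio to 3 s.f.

Mercator areal scale is sec²φ.
At 68°: sec²(68°) = 1/0.3746² = 7.126.
At 22.1°: sec²(22.1°) = 1/0.9265² = 1.165.
Ratio = 7.126/1.165 = cos²(22.1°)/cos²(68°) ≈ 6.12.

6.12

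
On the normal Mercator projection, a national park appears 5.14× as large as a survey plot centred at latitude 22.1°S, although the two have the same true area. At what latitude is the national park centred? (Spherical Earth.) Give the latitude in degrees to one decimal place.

Mercator areal scale is sec²φ, so apparent-area ratio = sec²φ₁ / sec²φ₂ = cos²φ₂ / cos²φ₁.
cos²φ₂ / cos²φ₁ = 5.14  ⇒  cos φ₁ = cos 22.1° / √5.14 = 0.9265/2.267 = 0.4087.
φ₁ = arccos(0.4087) ≈ 65.9°.

65.9°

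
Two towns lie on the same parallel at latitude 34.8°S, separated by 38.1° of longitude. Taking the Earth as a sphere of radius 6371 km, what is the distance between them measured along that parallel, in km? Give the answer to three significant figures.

3480 km

Arc length along a parallel = R cos φ · Δλ (with Δλ in radians).
= 6371 × cos 34.8° × (38.1° × π/180) = 6371 × 0.8211 × 0.6650 ≈ 3480 km.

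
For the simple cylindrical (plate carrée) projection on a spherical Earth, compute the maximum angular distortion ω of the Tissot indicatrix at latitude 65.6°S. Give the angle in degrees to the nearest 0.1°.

Plate carrée maps x = Rλ, y = Rφ. The meridian scale is h = 1 and the parallel scale is k = 1/cos φ = sec φ.
At 65.6°: h = 1.000, k = 2.421; principal scales a = 2.421, b = 1.000.
sin(ω/2) = (a − b)/(a + b) = 1.421/3.421 = 0.4153, so ω = 2 arcsin(0.4153) ≈ 49.1°.

49.1°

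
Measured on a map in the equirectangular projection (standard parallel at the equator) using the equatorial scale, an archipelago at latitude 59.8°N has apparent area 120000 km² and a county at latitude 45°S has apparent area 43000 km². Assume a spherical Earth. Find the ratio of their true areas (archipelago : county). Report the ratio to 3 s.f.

Plate carrée has h = 1 and k = sec φ, giving areal scale sec φ; true area = (apparent area) · cos φ.
True area of archipelago: 120000 × cos(59.8°) = 120000 × 0.5030 = 60360 km².
True area of county: 43000 × cos(45°) = 43000 × 0.7071 = 30410 km².
Ratio = 60360 / 30410 ≈ 1.99.

1.99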